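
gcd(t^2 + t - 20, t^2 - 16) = t - 4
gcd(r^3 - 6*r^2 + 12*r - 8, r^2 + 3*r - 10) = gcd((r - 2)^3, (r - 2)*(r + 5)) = r - 2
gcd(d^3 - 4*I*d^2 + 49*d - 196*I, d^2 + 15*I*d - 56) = d + 7*I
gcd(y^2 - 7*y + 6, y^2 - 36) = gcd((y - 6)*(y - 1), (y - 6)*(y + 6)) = y - 6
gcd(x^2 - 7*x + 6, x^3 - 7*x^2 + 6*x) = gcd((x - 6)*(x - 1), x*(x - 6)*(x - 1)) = x^2 - 7*x + 6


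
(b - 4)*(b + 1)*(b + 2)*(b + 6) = b^4 + 5*b^3 - 16*b^2 - 68*b - 48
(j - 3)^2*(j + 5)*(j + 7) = j^4 + 6*j^3 - 28*j^2 - 102*j + 315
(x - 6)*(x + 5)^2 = x^3 + 4*x^2 - 35*x - 150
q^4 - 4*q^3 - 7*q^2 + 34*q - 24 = (q - 4)*(q - 2)*(q - 1)*(q + 3)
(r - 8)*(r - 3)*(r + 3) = r^3 - 8*r^2 - 9*r + 72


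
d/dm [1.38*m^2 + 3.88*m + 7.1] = 2.76*m + 3.88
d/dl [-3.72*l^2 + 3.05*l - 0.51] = 3.05 - 7.44*l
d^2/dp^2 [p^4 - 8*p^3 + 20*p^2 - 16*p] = 12*p^2 - 48*p + 40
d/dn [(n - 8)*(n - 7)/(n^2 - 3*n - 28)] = 12/(n^2 + 8*n + 16)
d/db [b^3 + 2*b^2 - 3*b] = 3*b^2 + 4*b - 3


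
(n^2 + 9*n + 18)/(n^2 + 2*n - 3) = (n + 6)/(n - 1)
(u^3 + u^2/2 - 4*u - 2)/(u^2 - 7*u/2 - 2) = (u^2 - 4)/(u - 4)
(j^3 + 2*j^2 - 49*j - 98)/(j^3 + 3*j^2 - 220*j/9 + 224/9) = 9*(j^2 - 5*j - 14)/(9*j^2 - 36*j + 32)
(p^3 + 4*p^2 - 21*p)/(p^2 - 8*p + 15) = p*(p + 7)/(p - 5)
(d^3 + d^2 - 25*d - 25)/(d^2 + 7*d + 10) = (d^2 - 4*d - 5)/(d + 2)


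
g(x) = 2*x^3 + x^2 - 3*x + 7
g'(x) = 6*x^2 + 2*x - 3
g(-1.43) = 7.49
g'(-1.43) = 6.41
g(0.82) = 6.32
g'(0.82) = 2.67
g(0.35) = 6.16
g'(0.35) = -1.56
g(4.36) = 178.69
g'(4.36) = 119.78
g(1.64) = 13.59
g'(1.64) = 16.42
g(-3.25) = -41.34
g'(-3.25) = 53.88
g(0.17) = 6.53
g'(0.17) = -2.49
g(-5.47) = -274.00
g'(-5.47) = 165.59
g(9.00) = 1519.00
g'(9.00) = 501.00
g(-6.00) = -371.00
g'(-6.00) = 201.00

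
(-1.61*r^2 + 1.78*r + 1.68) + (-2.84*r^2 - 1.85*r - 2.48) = -4.45*r^2 - 0.0700000000000001*r - 0.8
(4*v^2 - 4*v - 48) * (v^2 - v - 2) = 4*v^4 - 8*v^3 - 52*v^2 + 56*v + 96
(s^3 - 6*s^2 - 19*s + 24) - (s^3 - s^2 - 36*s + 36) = -5*s^2 + 17*s - 12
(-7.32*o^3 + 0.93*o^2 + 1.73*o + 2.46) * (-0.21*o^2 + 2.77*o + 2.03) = 1.5372*o^5 - 20.4717*o^4 - 12.6468*o^3 + 6.1634*o^2 + 10.3261*o + 4.9938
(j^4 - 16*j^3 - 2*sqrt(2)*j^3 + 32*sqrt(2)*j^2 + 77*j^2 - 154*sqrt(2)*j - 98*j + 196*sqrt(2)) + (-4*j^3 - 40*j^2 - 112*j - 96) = j^4 - 20*j^3 - 2*sqrt(2)*j^3 + 37*j^2 + 32*sqrt(2)*j^2 - 154*sqrt(2)*j - 210*j - 96 + 196*sqrt(2)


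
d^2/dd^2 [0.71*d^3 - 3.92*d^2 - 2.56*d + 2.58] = 4.26*d - 7.84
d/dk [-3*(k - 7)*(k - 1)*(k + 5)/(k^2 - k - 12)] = 3*(-k^4 + 2*k^3 - 2*k - 431)/(k^4 - 2*k^3 - 23*k^2 + 24*k + 144)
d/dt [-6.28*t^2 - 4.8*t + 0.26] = -12.56*t - 4.8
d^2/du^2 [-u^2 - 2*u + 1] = -2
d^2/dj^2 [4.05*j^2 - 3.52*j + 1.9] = 8.10000000000000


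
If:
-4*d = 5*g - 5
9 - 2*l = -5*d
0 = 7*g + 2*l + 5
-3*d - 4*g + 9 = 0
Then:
No Solution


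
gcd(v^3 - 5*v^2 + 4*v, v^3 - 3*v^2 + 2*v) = v^2 - v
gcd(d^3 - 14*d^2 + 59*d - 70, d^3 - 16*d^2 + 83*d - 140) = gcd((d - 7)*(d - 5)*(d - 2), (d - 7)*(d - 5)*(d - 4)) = d^2 - 12*d + 35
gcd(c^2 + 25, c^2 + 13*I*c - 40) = c + 5*I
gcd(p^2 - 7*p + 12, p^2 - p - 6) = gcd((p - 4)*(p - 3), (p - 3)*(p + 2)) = p - 3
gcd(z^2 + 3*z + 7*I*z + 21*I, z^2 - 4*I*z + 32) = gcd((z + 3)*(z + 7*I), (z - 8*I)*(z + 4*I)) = 1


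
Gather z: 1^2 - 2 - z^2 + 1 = -z^2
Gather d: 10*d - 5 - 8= 10*d - 13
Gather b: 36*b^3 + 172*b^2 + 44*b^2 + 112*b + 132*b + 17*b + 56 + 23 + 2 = 36*b^3 + 216*b^2 + 261*b + 81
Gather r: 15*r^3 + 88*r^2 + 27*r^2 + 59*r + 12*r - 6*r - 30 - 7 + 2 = 15*r^3 + 115*r^2 + 65*r - 35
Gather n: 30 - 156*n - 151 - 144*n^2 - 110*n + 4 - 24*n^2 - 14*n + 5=-168*n^2 - 280*n - 112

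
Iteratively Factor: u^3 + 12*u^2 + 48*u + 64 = (u + 4)*(u^2 + 8*u + 16) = (u + 4)^2*(u + 4)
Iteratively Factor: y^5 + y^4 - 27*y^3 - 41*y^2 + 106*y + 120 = (y - 2)*(y^4 + 3*y^3 - 21*y^2 - 83*y - 60) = (y - 2)*(y + 3)*(y^3 - 21*y - 20) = (y - 2)*(y + 3)*(y + 4)*(y^2 - 4*y - 5) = (y - 2)*(y + 1)*(y + 3)*(y + 4)*(y - 5)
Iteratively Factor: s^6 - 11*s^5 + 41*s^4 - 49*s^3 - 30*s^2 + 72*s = (s - 3)*(s^5 - 8*s^4 + 17*s^3 + 2*s^2 - 24*s) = (s - 3)*(s + 1)*(s^4 - 9*s^3 + 26*s^2 - 24*s) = (s - 4)*(s - 3)*(s + 1)*(s^3 - 5*s^2 + 6*s) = (s - 4)*(s - 3)^2*(s + 1)*(s^2 - 2*s) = (s - 4)*(s - 3)^2*(s - 2)*(s + 1)*(s)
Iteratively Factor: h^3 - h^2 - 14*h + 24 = (h + 4)*(h^2 - 5*h + 6) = (h - 3)*(h + 4)*(h - 2)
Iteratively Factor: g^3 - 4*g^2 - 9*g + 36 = (g - 3)*(g^2 - g - 12) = (g - 3)*(g + 3)*(g - 4)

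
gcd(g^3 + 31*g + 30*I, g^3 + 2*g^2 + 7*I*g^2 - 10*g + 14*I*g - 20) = g + 5*I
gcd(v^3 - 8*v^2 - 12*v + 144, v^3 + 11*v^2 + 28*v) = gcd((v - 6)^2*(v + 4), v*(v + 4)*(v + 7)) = v + 4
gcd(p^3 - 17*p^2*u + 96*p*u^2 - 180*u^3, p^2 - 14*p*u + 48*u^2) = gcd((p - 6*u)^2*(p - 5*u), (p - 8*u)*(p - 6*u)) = p - 6*u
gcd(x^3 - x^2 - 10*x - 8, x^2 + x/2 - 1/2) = x + 1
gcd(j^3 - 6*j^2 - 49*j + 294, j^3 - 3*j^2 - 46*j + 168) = j^2 + j - 42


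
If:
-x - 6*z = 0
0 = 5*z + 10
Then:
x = 12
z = -2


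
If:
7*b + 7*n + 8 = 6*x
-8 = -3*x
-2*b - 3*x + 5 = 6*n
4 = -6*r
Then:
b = 69/28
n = -37/28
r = -2/3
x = 8/3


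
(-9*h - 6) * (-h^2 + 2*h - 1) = 9*h^3 - 12*h^2 - 3*h + 6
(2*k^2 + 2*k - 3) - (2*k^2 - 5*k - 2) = 7*k - 1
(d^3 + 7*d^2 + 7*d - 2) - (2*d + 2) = d^3 + 7*d^2 + 5*d - 4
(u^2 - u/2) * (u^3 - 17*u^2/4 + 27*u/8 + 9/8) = u^5 - 19*u^4/4 + 11*u^3/2 - 9*u^2/16 - 9*u/16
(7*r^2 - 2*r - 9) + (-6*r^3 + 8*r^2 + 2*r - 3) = -6*r^3 + 15*r^2 - 12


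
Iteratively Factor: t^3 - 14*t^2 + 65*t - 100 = (t - 5)*(t^2 - 9*t + 20) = (t - 5)*(t - 4)*(t - 5)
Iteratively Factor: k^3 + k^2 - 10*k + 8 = (k - 1)*(k^2 + 2*k - 8) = (k - 2)*(k - 1)*(k + 4)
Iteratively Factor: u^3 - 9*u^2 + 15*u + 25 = (u - 5)*(u^2 - 4*u - 5) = (u - 5)*(u + 1)*(u - 5)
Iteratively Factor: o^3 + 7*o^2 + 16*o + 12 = (o + 2)*(o^2 + 5*o + 6) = (o + 2)^2*(o + 3)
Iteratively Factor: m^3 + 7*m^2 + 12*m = (m + 4)*(m^2 + 3*m) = (m + 3)*(m + 4)*(m)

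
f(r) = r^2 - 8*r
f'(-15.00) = -38.00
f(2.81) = -14.58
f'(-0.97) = -9.94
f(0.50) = -3.75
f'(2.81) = -2.38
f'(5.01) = 2.02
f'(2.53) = -2.94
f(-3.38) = 38.46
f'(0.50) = -7.00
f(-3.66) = 42.68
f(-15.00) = 345.00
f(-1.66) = 16.04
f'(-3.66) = -15.32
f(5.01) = -14.98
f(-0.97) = 8.70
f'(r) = 2*r - 8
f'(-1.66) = -11.32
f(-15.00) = 345.00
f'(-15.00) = -38.00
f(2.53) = -13.84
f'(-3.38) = -14.76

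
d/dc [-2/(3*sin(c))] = 2*cos(c)/(3*sin(c)^2)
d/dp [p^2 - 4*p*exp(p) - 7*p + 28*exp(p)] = -4*p*exp(p) + 2*p + 24*exp(p) - 7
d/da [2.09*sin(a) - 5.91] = 2.09*cos(a)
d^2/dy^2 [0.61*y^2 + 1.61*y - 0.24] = 1.22000000000000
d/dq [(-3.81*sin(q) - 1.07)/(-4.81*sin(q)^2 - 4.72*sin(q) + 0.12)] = (-10.2934*sin(q) + 9.16305*cos(2*q) - 14.67065)*cos(q)/(4.81*sin(q)^2 + 4.72*sin(q) - 0.12)^2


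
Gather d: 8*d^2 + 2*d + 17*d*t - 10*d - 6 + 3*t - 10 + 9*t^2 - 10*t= 8*d^2 + d*(17*t - 8) + 9*t^2 - 7*t - 16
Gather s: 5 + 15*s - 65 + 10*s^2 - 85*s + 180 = 10*s^2 - 70*s + 120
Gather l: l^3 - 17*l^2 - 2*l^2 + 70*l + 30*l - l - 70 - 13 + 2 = l^3 - 19*l^2 + 99*l - 81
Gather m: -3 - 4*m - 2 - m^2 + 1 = -m^2 - 4*m - 4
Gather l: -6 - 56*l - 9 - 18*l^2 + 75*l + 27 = -18*l^2 + 19*l + 12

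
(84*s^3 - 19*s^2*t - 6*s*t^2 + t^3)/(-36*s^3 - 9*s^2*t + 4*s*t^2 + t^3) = (-7*s + t)/(3*s + t)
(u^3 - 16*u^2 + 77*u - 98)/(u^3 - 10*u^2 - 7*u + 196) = (u - 2)/(u + 4)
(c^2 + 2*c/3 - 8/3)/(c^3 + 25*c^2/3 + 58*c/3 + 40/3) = (3*c - 4)/(3*c^2 + 19*c + 20)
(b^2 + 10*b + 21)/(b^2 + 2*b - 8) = (b^2 + 10*b + 21)/(b^2 + 2*b - 8)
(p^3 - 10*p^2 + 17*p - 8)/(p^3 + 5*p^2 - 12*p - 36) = (p^3 - 10*p^2 + 17*p - 8)/(p^3 + 5*p^2 - 12*p - 36)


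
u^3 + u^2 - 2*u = u*(u - 1)*(u + 2)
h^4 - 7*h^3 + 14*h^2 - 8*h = h*(h - 4)*(h - 2)*(h - 1)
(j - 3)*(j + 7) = j^2 + 4*j - 21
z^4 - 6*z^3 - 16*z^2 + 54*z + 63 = (z - 7)*(z - 3)*(z + 1)*(z + 3)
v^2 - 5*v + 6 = (v - 3)*(v - 2)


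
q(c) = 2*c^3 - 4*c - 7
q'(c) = 6*c^2 - 4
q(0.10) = -7.40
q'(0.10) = -3.94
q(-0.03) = -6.88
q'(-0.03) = -3.99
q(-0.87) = -4.84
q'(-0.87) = 0.54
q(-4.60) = -183.27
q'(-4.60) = 122.96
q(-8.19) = -1072.95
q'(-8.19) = 398.46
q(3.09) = 39.65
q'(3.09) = 53.29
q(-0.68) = -4.91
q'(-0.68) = -1.23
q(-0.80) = -4.82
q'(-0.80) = -0.16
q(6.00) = 401.00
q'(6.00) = 212.00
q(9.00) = 1415.00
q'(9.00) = 482.00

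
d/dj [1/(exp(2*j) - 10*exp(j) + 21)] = 2*(5 - exp(j))*exp(j)/(exp(2*j) - 10*exp(j) + 21)^2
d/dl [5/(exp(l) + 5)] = -5*exp(l)/(exp(l) + 5)^2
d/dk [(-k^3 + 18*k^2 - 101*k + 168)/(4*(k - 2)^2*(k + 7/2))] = (-35*k^3 + 374*k^2 - 805*k - 266)/(2*(4*k^5 + 4*k^4 - 71*k^3 + 10*k^2 + 364*k - 392))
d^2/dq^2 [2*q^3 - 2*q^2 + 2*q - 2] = 12*q - 4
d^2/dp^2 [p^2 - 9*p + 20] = 2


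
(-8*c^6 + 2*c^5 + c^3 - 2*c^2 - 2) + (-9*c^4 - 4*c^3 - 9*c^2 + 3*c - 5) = -8*c^6 + 2*c^5 - 9*c^4 - 3*c^3 - 11*c^2 + 3*c - 7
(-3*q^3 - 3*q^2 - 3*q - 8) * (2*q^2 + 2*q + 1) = -6*q^5 - 12*q^4 - 15*q^3 - 25*q^2 - 19*q - 8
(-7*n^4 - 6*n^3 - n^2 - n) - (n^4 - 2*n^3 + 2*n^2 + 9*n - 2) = -8*n^4 - 4*n^3 - 3*n^2 - 10*n + 2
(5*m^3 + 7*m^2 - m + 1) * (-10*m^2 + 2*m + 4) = -50*m^5 - 60*m^4 + 44*m^3 + 16*m^2 - 2*m + 4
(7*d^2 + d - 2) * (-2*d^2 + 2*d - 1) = -14*d^4 + 12*d^3 - d^2 - 5*d + 2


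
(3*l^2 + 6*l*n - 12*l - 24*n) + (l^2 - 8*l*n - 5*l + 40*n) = 4*l^2 - 2*l*n - 17*l + 16*n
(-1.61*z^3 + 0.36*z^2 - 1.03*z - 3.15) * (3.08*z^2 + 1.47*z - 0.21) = -4.9588*z^5 - 1.2579*z^4 - 2.3051*z^3 - 11.2917*z^2 - 4.4142*z + 0.6615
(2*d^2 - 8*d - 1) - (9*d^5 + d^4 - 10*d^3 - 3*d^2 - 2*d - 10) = -9*d^5 - d^4 + 10*d^3 + 5*d^2 - 6*d + 9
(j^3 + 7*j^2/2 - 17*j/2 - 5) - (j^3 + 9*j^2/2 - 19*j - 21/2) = -j^2 + 21*j/2 + 11/2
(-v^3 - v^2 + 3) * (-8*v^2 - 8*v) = 8*v^5 + 16*v^4 + 8*v^3 - 24*v^2 - 24*v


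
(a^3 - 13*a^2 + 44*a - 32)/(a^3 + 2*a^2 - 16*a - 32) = (a^2 - 9*a + 8)/(a^2 + 6*a + 8)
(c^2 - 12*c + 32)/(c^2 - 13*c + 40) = (c - 4)/(c - 5)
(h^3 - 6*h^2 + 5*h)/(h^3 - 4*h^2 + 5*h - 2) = h*(h - 5)/(h^2 - 3*h + 2)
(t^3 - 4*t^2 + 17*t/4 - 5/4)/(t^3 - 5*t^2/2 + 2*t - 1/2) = (t - 5/2)/(t - 1)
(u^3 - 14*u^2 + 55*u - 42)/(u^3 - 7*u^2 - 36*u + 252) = (u - 1)/(u + 6)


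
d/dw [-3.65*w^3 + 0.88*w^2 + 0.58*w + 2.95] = -10.95*w^2 + 1.76*w + 0.58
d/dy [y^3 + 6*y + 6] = 3*y^2 + 6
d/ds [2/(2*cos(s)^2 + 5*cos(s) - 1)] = 2*(4*cos(s) + 5)*sin(s)/(5*cos(s) + cos(2*s))^2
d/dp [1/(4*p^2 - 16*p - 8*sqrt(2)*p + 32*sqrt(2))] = (-p + sqrt(2) + 2)/(2*(p^2 - 4*p - 2*sqrt(2)*p + 8*sqrt(2))^2)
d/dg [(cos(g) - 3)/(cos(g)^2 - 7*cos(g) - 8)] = (cos(g)^2 - 6*cos(g) + 29)*sin(g)/(sin(g)^2 + 7*cos(g) + 7)^2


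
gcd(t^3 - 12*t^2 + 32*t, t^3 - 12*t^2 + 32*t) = t^3 - 12*t^2 + 32*t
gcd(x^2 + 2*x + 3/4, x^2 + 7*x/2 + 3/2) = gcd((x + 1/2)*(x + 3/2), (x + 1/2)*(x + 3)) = x + 1/2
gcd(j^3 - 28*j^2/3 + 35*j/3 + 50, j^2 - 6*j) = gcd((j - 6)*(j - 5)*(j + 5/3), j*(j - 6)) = j - 6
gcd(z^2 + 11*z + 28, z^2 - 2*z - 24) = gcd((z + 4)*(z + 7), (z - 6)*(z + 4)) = z + 4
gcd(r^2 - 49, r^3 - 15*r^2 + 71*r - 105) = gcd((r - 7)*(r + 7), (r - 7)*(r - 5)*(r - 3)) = r - 7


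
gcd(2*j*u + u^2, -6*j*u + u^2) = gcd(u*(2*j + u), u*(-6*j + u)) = u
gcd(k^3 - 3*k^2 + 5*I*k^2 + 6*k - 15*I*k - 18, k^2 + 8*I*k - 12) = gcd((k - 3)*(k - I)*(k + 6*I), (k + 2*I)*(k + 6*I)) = k + 6*I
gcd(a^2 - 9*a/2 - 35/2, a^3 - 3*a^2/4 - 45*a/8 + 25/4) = a + 5/2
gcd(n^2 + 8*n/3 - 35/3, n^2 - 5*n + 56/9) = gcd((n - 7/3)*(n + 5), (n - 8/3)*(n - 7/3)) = n - 7/3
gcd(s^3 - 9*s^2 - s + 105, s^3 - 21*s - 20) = s - 5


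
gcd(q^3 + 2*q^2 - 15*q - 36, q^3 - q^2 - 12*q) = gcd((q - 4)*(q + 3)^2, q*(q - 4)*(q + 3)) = q^2 - q - 12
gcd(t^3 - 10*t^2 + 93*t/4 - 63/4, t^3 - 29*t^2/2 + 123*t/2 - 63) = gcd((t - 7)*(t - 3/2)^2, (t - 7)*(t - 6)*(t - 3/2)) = t^2 - 17*t/2 + 21/2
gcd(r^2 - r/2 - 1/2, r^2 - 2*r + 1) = r - 1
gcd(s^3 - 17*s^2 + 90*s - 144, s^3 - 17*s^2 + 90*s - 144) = s^3 - 17*s^2 + 90*s - 144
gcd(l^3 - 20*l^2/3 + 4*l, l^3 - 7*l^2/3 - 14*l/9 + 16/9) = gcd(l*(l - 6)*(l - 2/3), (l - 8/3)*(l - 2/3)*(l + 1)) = l - 2/3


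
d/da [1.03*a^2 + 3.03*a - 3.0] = 2.06*a + 3.03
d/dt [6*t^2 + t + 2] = 12*t + 1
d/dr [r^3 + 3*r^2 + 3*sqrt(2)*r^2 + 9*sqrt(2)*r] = 3*r^2 + 6*r + 6*sqrt(2)*r + 9*sqrt(2)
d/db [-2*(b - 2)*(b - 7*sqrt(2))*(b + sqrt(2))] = -6*b^2 + 8*b + 24*sqrt(2)*b - 24*sqrt(2) + 28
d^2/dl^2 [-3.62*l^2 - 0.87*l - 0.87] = -7.24000000000000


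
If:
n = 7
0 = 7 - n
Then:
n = 7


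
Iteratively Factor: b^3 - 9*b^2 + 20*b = (b - 4)*(b^2 - 5*b) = (b - 5)*(b - 4)*(b)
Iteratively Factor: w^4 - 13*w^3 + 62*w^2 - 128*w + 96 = (w - 2)*(w^3 - 11*w^2 + 40*w - 48) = (w - 3)*(w - 2)*(w^2 - 8*w + 16) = (w - 4)*(w - 3)*(w - 2)*(w - 4)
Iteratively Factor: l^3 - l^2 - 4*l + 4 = (l + 2)*(l^2 - 3*l + 2) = (l - 2)*(l + 2)*(l - 1)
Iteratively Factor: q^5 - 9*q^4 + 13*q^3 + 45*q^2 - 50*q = (q - 5)*(q^4 - 4*q^3 - 7*q^2 + 10*q) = q*(q - 5)*(q^3 - 4*q^2 - 7*q + 10) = q*(q - 5)^2*(q^2 + q - 2) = q*(q - 5)^2*(q - 1)*(q + 2)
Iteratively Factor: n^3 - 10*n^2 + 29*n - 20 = (n - 5)*(n^2 - 5*n + 4) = (n - 5)*(n - 4)*(n - 1)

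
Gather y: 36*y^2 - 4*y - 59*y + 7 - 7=36*y^2 - 63*y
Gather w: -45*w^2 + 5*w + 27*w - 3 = -45*w^2 + 32*w - 3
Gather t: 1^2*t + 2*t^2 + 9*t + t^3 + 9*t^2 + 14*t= t^3 + 11*t^2 + 24*t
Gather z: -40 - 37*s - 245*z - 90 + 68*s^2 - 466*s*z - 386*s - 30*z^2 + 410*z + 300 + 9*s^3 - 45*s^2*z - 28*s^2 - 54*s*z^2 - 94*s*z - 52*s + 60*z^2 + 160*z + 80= 9*s^3 + 40*s^2 - 475*s + z^2*(30 - 54*s) + z*(-45*s^2 - 560*s + 325) + 250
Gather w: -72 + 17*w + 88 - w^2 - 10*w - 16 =-w^2 + 7*w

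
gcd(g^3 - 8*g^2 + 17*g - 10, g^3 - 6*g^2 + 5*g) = g^2 - 6*g + 5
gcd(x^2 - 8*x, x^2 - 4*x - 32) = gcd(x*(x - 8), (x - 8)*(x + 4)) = x - 8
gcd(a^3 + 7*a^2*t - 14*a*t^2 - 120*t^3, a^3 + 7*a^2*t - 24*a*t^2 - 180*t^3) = a + 6*t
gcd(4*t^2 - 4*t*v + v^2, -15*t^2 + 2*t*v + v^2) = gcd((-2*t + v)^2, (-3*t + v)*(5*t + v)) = 1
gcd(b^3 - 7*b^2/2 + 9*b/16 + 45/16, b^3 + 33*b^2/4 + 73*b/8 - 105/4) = b - 5/4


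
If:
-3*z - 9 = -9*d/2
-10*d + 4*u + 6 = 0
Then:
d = 2*z/3 + 2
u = 5*z/3 + 7/2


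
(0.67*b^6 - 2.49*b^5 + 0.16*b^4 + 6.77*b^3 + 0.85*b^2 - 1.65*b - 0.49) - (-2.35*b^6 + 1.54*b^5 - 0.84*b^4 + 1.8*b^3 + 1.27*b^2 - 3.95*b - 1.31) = 3.02*b^6 - 4.03*b^5 + 1.0*b^4 + 4.97*b^3 - 0.42*b^2 + 2.3*b + 0.82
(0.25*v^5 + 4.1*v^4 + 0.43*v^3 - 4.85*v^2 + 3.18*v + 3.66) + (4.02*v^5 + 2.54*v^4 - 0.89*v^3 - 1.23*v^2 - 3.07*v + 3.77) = 4.27*v^5 + 6.64*v^4 - 0.46*v^3 - 6.08*v^2 + 0.11*v + 7.43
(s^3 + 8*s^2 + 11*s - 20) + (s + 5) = s^3 + 8*s^2 + 12*s - 15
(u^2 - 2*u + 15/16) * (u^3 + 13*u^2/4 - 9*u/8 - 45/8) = u^5 + 5*u^4/4 - 107*u^3/16 - 21*u^2/64 + 1305*u/128 - 675/128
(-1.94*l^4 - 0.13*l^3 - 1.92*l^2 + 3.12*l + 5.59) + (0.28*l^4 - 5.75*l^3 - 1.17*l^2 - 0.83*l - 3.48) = -1.66*l^4 - 5.88*l^3 - 3.09*l^2 + 2.29*l + 2.11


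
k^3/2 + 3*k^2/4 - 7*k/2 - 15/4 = (k/2 + 1/2)*(k - 5/2)*(k + 3)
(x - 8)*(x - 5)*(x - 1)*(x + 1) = x^4 - 13*x^3 + 39*x^2 + 13*x - 40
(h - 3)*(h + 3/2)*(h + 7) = h^3 + 11*h^2/2 - 15*h - 63/2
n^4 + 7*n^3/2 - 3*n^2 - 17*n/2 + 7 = (n - 1)^2*(n + 2)*(n + 7/2)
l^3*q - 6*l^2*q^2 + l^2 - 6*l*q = l*(l - 6*q)*(l*q + 1)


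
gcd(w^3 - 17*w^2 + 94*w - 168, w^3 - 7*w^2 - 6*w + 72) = w^2 - 10*w + 24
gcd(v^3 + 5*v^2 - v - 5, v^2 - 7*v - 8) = v + 1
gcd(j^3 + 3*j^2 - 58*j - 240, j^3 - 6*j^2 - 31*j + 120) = j^2 - 3*j - 40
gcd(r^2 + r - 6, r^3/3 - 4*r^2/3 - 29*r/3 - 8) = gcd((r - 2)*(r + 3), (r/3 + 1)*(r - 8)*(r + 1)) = r + 3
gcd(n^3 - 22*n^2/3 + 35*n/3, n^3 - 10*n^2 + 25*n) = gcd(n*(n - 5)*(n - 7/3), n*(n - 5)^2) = n^2 - 5*n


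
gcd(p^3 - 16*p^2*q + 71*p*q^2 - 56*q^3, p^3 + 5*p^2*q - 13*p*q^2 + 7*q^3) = p - q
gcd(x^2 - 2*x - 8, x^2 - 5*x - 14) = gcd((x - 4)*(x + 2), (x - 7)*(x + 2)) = x + 2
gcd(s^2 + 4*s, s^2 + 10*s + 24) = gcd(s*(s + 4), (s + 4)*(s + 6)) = s + 4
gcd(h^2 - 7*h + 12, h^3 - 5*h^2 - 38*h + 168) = h - 4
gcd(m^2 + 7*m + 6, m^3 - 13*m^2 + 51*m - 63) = 1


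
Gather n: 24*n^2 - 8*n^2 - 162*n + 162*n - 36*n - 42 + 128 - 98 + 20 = 16*n^2 - 36*n + 8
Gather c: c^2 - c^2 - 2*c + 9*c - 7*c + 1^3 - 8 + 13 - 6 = 0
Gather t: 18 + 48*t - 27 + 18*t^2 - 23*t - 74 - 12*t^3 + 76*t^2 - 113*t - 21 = -12*t^3 + 94*t^2 - 88*t - 104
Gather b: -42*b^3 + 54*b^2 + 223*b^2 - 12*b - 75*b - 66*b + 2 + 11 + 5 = -42*b^3 + 277*b^2 - 153*b + 18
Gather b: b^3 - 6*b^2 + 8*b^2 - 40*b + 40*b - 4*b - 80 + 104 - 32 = b^3 + 2*b^2 - 4*b - 8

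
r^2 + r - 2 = (r - 1)*(r + 2)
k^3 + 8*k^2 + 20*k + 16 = (k + 2)^2*(k + 4)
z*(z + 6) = z^2 + 6*z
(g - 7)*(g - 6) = g^2 - 13*g + 42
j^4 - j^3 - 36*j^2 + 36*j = j*(j - 6)*(j - 1)*(j + 6)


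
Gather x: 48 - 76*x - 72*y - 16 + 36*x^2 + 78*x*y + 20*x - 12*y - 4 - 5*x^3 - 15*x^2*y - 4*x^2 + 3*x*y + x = -5*x^3 + x^2*(32 - 15*y) + x*(81*y - 55) - 84*y + 28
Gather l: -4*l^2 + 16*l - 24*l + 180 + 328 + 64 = -4*l^2 - 8*l + 572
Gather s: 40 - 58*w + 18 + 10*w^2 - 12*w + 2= 10*w^2 - 70*w + 60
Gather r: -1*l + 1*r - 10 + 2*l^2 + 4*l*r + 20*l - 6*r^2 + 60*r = 2*l^2 + 19*l - 6*r^2 + r*(4*l + 61) - 10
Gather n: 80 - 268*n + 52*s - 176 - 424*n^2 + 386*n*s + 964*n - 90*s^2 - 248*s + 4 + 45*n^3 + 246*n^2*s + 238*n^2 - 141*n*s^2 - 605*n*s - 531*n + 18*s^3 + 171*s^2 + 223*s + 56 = 45*n^3 + n^2*(246*s - 186) + n*(-141*s^2 - 219*s + 165) + 18*s^3 + 81*s^2 + 27*s - 36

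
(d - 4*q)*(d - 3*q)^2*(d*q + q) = d^4*q - 10*d^3*q^2 + d^3*q + 33*d^2*q^3 - 10*d^2*q^2 - 36*d*q^4 + 33*d*q^3 - 36*q^4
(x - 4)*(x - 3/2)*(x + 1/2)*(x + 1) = x^4 - 4*x^3 - 7*x^2/4 + 25*x/4 + 3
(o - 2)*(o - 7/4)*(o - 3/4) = o^3 - 9*o^2/2 + 101*o/16 - 21/8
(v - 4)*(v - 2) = v^2 - 6*v + 8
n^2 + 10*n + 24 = (n + 4)*(n + 6)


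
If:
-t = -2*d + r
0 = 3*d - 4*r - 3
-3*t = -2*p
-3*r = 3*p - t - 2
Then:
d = 13/53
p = 84/53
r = -30/53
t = 56/53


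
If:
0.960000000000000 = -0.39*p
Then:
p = -2.46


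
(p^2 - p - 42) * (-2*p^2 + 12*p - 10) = -2*p^4 + 14*p^3 + 62*p^2 - 494*p + 420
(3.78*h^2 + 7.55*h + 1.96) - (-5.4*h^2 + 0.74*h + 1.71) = 9.18*h^2 + 6.81*h + 0.25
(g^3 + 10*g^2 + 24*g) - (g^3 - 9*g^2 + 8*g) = 19*g^2 + 16*g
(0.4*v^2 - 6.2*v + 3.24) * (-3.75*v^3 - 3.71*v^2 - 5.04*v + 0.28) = -1.5*v^5 + 21.766*v^4 + 8.836*v^3 + 19.3396*v^2 - 18.0656*v + 0.9072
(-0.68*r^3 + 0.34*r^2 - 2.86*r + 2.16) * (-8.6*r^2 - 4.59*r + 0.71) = 5.848*r^5 + 0.1972*r^4 + 22.5526*r^3 - 5.2072*r^2 - 11.945*r + 1.5336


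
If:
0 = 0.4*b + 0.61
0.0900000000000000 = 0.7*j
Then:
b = -1.52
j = 0.13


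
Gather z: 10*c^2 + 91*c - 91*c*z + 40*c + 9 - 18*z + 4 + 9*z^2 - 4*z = 10*c^2 + 131*c + 9*z^2 + z*(-91*c - 22) + 13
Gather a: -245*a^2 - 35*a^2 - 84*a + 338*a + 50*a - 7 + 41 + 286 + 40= -280*a^2 + 304*a + 360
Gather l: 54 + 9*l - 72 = 9*l - 18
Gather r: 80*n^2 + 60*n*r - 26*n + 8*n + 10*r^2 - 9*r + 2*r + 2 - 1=80*n^2 - 18*n + 10*r^2 + r*(60*n - 7) + 1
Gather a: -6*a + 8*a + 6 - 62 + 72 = 2*a + 16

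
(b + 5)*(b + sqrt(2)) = b^2 + sqrt(2)*b + 5*b + 5*sqrt(2)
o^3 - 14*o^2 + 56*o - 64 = (o - 8)*(o - 4)*(o - 2)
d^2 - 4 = (d - 2)*(d + 2)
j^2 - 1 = (j - 1)*(j + 1)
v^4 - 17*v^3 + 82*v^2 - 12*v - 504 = (v - 7)*(v - 6)^2*(v + 2)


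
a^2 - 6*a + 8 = (a - 4)*(a - 2)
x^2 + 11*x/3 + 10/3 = (x + 5/3)*(x + 2)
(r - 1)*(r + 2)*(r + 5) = r^3 + 6*r^2 + 3*r - 10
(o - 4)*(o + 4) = o^2 - 16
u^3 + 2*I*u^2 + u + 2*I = (u - I)*(u + I)*(u + 2*I)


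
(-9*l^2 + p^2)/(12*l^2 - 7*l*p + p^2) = (3*l + p)/(-4*l + p)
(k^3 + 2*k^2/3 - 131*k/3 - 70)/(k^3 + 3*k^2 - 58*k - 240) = (3*k^2 - 16*k - 35)/(3*(k^2 - 3*k - 40))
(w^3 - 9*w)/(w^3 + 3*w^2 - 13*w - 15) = w*(w + 3)/(w^2 + 6*w + 5)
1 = 1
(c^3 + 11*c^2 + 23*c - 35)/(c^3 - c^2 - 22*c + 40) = (c^2 + 6*c - 7)/(c^2 - 6*c + 8)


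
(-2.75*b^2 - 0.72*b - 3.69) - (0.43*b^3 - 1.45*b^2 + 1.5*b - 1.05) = -0.43*b^3 - 1.3*b^2 - 2.22*b - 2.64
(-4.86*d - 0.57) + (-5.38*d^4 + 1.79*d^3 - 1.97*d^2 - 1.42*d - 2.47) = -5.38*d^4 + 1.79*d^3 - 1.97*d^2 - 6.28*d - 3.04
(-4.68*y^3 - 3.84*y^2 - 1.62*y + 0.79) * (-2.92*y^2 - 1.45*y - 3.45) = 13.6656*y^5 + 17.9988*y^4 + 26.4444*y^3 + 13.2902*y^2 + 4.4435*y - 2.7255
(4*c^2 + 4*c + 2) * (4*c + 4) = 16*c^3 + 32*c^2 + 24*c + 8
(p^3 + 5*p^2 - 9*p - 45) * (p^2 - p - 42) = p^5 + 4*p^4 - 56*p^3 - 246*p^2 + 423*p + 1890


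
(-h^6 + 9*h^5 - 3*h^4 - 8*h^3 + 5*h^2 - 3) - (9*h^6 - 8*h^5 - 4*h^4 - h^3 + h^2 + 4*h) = -10*h^6 + 17*h^5 + h^4 - 7*h^3 + 4*h^2 - 4*h - 3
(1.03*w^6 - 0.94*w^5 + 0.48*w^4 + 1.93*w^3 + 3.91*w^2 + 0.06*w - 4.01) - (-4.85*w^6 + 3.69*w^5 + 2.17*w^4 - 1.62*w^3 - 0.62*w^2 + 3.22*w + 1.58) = 5.88*w^6 - 4.63*w^5 - 1.69*w^4 + 3.55*w^3 + 4.53*w^2 - 3.16*w - 5.59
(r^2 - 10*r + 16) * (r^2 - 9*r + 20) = r^4 - 19*r^3 + 126*r^2 - 344*r + 320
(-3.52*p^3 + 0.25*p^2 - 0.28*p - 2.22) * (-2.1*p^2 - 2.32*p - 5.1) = 7.392*p^5 + 7.6414*p^4 + 17.96*p^3 + 4.0366*p^2 + 6.5784*p + 11.322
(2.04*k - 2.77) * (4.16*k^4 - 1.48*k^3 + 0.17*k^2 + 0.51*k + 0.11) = 8.4864*k^5 - 14.5424*k^4 + 4.4464*k^3 + 0.5695*k^2 - 1.1883*k - 0.3047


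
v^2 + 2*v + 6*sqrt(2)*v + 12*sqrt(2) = (v + 2)*(v + 6*sqrt(2))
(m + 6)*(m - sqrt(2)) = m^2 - sqrt(2)*m + 6*m - 6*sqrt(2)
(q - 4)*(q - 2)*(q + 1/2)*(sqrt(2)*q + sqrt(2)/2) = sqrt(2)*q^4 - 5*sqrt(2)*q^3 + 9*sqrt(2)*q^2/4 + 13*sqrt(2)*q/2 + 2*sqrt(2)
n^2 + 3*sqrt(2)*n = n*(n + 3*sqrt(2))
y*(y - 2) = y^2 - 2*y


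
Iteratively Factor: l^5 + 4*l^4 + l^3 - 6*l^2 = (l + 3)*(l^4 + l^3 - 2*l^2) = l*(l + 3)*(l^3 + l^2 - 2*l) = l*(l + 2)*(l + 3)*(l^2 - l) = l^2*(l + 2)*(l + 3)*(l - 1)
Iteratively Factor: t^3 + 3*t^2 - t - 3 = (t - 1)*(t^2 + 4*t + 3) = (t - 1)*(t + 3)*(t + 1)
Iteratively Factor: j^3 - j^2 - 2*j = (j)*(j^2 - j - 2) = j*(j + 1)*(j - 2)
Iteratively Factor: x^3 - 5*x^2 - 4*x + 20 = (x - 2)*(x^2 - 3*x - 10) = (x - 5)*(x - 2)*(x + 2)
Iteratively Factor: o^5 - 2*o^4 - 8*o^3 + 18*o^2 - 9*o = (o - 1)*(o^4 - o^3 - 9*o^2 + 9*o) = (o - 3)*(o - 1)*(o^3 + 2*o^2 - 3*o) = (o - 3)*(o - 1)^2*(o^2 + 3*o) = o*(o - 3)*(o - 1)^2*(o + 3)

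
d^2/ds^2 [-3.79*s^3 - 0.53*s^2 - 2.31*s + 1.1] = -22.74*s - 1.06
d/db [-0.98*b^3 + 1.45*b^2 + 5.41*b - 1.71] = -2.94*b^2 + 2.9*b + 5.41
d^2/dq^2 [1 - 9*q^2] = -18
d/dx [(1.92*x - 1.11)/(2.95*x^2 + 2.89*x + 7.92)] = (-5.664*x^2 + 6.549*x + 18.4143)/(8.7025*x^4 + 17.051*x^3 + 55.0801*x^2 + 45.7776*x + 62.7264)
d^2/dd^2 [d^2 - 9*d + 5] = 2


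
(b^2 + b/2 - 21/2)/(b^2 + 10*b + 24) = (2*b^2 + b - 21)/(2*(b^2 + 10*b + 24))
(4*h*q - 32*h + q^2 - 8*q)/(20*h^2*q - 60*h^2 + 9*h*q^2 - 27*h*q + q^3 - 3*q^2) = (q - 8)/(5*h*q - 15*h + q^2 - 3*q)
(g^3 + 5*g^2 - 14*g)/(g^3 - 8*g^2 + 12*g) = (g + 7)/(g - 6)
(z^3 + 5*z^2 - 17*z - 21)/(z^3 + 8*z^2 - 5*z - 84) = (z + 1)/(z + 4)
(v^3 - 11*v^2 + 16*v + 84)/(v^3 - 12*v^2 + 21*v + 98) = (v - 6)/(v - 7)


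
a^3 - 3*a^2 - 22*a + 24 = (a - 6)*(a - 1)*(a + 4)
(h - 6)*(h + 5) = h^2 - h - 30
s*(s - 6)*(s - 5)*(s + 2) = s^4 - 9*s^3 + 8*s^2 + 60*s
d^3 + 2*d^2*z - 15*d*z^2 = d*(d - 3*z)*(d + 5*z)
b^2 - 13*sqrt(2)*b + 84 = (b - 7*sqrt(2))*(b - 6*sqrt(2))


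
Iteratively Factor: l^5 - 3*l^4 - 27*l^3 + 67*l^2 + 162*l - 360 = (l + 4)*(l^4 - 7*l^3 + l^2 + 63*l - 90) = (l - 5)*(l + 4)*(l^3 - 2*l^2 - 9*l + 18) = (l - 5)*(l + 3)*(l + 4)*(l^2 - 5*l + 6) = (l - 5)*(l - 2)*(l + 3)*(l + 4)*(l - 3)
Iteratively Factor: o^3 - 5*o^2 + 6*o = (o - 2)*(o^2 - 3*o) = (o - 3)*(o - 2)*(o)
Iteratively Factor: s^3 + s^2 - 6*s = (s - 2)*(s^2 + 3*s) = (s - 2)*(s + 3)*(s)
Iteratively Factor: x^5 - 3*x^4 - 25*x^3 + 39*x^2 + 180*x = (x)*(x^4 - 3*x^3 - 25*x^2 + 39*x + 180) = x*(x - 4)*(x^3 + x^2 - 21*x - 45) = x*(x - 5)*(x - 4)*(x^2 + 6*x + 9) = x*(x - 5)*(x - 4)*(x + 3)*(x + 3)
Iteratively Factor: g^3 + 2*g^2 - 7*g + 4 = (g - 1)*(g^2 + 3*g - 4) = (g - 1)^2*(g + 4)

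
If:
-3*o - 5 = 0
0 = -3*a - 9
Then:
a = -3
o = -5/3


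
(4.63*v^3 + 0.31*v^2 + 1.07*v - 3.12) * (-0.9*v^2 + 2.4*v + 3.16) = -4.167*v^5 + 10.833*v^4 + 14.4118*v^3 + 6.3556*v^2 - 4.1068*v - 9.8592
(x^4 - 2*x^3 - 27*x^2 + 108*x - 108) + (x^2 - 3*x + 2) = x^4 - 2*x^3 - 26*x^2 + 105*x - 106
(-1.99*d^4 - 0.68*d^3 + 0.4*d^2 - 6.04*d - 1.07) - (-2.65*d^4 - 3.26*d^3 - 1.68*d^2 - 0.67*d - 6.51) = 0.66*d^4 + 2.58*d^3 + 2.08*d^2 - 5.37*d + 5.44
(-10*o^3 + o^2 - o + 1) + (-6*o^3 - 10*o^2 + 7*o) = -16*o^3 - 9*o^2 + 6*o + 1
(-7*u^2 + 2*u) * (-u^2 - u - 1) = 7*u^4 + 5*u^3 + 5*u^2 - 2*u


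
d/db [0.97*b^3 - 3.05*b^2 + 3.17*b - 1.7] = 2.91*b^2 - 6.1*b + 3.17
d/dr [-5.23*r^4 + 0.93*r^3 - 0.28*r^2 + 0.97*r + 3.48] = -20.92*r^3 + 2.79*r^2 - 0.56*r + 0.97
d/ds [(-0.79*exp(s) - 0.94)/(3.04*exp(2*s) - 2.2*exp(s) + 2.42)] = (2.4016*exp(2*s) + 5.7152*exp(s) - 3.9798)*exp(s)/(9.2416*exp(4*s) - 13.376*exp(3*s) + 19.5536*exp(2*s) - 10.648*exp(s) + 5.8564)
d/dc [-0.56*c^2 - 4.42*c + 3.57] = -1.12*c - 4.42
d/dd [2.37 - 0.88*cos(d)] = 0.88*sin(d)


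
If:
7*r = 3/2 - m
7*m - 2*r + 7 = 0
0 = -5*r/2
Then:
No Solution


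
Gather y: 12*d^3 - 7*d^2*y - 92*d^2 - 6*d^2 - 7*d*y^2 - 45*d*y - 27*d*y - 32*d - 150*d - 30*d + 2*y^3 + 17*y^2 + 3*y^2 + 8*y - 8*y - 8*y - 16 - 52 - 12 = 12*d^3 - 98*d^2 - 212*d + 2*y^3 + y^2*(20 - 7*d) + y*(-7*d^2 - 72*d - 8) - 80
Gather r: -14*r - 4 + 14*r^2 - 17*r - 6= 14*r^2 - 31*r - 10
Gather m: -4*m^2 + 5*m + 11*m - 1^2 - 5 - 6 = -4*m^2 + 16*m - 12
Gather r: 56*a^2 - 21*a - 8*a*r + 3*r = 56*a^2 - 21*a + r*(3 - 8*a)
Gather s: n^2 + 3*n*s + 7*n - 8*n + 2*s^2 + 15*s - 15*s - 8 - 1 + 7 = n^2 + 3*n*s - n + 2*s^2 - 2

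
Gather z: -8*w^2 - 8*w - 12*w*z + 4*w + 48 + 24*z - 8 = -8*w^2 - 4*w + z*(24 - 12*w) + 40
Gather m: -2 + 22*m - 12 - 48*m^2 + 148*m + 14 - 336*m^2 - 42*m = -384*m^2 + 128*m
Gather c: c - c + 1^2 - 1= 0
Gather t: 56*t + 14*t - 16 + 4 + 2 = 70*t - 10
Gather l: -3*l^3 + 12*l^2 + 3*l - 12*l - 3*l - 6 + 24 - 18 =-3*l^3 + 12*l^2 - 12*l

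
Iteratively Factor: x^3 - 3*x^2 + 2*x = (x - 1)*(x^2 - 2*x) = (x - 2)*(x - 1)*(x)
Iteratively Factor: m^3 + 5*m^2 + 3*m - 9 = (m + 3)*(m^2 + 2*m - 3) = (m - 1)*(m + 3)*(m + 3)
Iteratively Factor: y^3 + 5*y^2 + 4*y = (y + 4)*(y^2 + y) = y*(y + 4)*(y + 1)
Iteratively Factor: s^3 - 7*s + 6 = (s + 3)*(s^2 - 3*s + 2) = (s - 2)*(s + 3)*(s - 1)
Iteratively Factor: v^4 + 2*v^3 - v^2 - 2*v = (v + 2)*(v^3 - v) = (v + 1)*(v + 2)*(v^2 - v) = (v - 1)*(v + 1)*(v + 2)*(v)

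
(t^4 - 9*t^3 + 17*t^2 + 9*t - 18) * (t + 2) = t^5 - 7*t^4 - t^3 + 43*t^2 - 36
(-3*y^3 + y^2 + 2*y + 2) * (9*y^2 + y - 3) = -27*y^5 + 6*y^4 + 28*y^3 + 17*y^2 - 4*y - 6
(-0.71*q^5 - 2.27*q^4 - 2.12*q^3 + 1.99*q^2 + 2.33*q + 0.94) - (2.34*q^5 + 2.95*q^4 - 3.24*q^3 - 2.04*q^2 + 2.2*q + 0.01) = -3.05*q^5 - 5.22*q^4 + 1.12*q^3 + 4.03*q^2 + 0.13*q + 0.93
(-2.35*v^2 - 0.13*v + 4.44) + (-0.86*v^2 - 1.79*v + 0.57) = -3.21*v^2 - 1.92*v + 5.01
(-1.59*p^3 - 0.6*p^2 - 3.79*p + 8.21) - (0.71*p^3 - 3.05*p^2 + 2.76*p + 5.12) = -2.3*p^3 + 2.45*p^2 - 6.55*p + 3.09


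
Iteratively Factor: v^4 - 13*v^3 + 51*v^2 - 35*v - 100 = (v - 4)*(v^3 - 9*v^2 + 15*v + 25) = (v - 5)*(v - 4)*(v^2 - 4*v - 5) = (v - 5)^2*(v - 4)*(v + 1)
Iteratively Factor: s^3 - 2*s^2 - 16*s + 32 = (s + 4)*(s^2 - 6*s + 8) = (s - 2)*(s + 4)*(s - 4)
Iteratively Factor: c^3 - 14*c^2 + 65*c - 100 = (c - 5)*(c^2 - 9*c + 20) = (c - 5)*(c - 4)*(c - 5)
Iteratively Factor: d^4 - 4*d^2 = (d)*(d^3 - 4*d) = d*(d + 2)*(d^2 - 2*d) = d^2*(d + 2)*(d - 2)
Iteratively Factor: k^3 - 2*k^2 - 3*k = (k - 3)*(k^2 + k) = k*(k - 3)*(k + 1)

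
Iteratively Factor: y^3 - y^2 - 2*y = (y + 1)*(y^2 - 2*y) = y*(y + 1)*(y - 2)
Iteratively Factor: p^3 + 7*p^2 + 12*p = (p + 3)*(p^2 + 4*p) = (p + 3)*(p + 4)*(p)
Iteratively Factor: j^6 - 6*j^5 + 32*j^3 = (j - 4)*(j^5 - 2*j^4 - 8*j^3) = j*(j - 4)*(j^4 - 2*j^3 - 8*j^2) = j*(j - 4)^2*(j^3 + 2*j^2) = j^2*(j - 4)^2*(j^2 + 2*j) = j^2*(j - 4)^2*(j + 2)*(j)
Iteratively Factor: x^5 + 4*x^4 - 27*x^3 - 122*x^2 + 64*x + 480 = (x - 2)*(x^4 + 6*x^3 - 15*x^2 - 152*x - 240) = (x - 2)*(x + 4)*(x^3 + 2*x^2 - 23*x - 60) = (x - 2)*(x + 3)*(x + 4)*(x^2 - x - 20) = (x - 5)*(x - 2)*(x + 3)*(x + 4)*(x + 4)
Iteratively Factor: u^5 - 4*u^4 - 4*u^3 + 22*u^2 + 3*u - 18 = (u + 2)*(u^4 - 6*u^3 + 8*u^2 + 6*u - 9) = (u - 1)*(u + 2)*(u^3 - 5*u^2 + 3*u + 9) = (u - 1)*(u + 1)*(u + 2)*(u^2 - 6*u + 9) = (u - 3)*(u - 1)*(u + 1)*(u + 2)*(u - 3)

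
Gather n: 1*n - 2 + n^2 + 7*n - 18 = n^2 + 8*n - 20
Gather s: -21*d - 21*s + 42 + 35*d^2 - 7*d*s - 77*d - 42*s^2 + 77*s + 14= 35*d^2 - 98*d - 42*s^2 + s*(56 - 7*d) + 56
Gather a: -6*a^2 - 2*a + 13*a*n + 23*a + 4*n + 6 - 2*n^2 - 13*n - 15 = -6*a^2 + a*(13*n + 21) - 2*n^2 - 9*n - 9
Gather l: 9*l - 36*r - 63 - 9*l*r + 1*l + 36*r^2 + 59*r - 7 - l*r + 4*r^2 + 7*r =l*(10 - 10*r) + 40*r^2 + 30*r - 70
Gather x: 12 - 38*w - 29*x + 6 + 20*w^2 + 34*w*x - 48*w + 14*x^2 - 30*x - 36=20*w^2 - 86*w + 14*x^2 + x*(34*w - 59) - 18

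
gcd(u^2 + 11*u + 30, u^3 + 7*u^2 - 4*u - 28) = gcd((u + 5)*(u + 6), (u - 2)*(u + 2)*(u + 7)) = 1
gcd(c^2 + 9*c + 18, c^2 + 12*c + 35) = 1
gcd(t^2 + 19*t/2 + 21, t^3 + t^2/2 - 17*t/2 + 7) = t + 7/2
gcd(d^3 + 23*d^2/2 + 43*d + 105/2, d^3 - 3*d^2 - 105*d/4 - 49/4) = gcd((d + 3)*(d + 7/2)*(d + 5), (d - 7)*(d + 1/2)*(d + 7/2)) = d + 7/2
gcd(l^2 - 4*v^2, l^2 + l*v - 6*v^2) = -l + 2*v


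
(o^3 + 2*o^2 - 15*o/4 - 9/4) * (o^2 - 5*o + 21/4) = o^5 - 3*o^4 - 17*o^3/2 + 27*o^2 - 135*o/16 - 189/16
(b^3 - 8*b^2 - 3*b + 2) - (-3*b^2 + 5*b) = b^3 - 5*b^2 - 8*b + 2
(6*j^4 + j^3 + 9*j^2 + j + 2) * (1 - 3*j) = -18*j^5 + 3*j^4 - 26*j^3 + 6*j^2 - 5*j + 2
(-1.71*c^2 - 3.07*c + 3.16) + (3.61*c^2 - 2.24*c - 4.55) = 1.9*c^2 - 5.31*c - 1.39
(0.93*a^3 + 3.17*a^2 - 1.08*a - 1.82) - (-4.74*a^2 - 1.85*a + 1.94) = 0.93*a^3 + 7.91*a^2 + 0.77*a - 3.76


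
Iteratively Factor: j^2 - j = (j - 1)*(j)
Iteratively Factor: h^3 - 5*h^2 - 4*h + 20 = (h - 2)*(h^2 - 3*h - 10) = (h - 2)*(h + 2)*(h - 5)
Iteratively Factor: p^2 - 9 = (p - 3)*(p + 3)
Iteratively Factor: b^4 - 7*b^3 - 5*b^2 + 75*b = (b)*(b^3 - 7*b^2 - 5*b + 75) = b*(b + 3)*(b^2 - 10*b + 25) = b*(b - 5)*(b + 3)*(b - 5)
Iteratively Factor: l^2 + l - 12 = (l + 4)*(l - 3)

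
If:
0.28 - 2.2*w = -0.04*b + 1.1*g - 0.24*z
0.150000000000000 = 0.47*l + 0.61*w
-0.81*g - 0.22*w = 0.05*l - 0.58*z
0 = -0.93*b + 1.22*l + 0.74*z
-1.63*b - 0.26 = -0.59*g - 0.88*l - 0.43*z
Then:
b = -0.49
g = -0.45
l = -0.05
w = 0.29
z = -0.53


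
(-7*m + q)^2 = 49*m^2 - 14*m*q + q^2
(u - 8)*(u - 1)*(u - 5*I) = u^3 - 9*u^2 - 5*I*u^2 + 8*u + 45*I*u - 40*I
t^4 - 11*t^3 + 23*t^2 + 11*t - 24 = (t - 8)*(t - 3)*(t - 1)*(t + 1)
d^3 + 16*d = d*(d - 4*I)*(d + 4*I)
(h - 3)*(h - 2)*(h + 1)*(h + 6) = h^4 + 2*h^3 - 23*h^2 + 12*h + 36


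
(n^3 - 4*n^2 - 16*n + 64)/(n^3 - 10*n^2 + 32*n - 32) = (n + 4)/(n - 2)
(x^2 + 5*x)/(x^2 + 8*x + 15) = x/(x + 3)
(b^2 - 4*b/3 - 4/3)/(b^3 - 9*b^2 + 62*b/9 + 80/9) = 3*(b - 2)/(3*b^2 - 29*b + 40)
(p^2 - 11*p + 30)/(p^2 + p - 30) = (p - 6)/(p + 6)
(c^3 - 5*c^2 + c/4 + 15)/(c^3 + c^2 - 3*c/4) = (2*c^2 - 13*c + 20)/(c*(2*c - 1))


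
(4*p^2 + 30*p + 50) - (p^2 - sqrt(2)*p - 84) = 3*p^2 + sqrt(2)*p + 30*p + 134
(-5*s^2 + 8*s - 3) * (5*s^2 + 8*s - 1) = -25*s^4 + 54*s^2 - 32*s + 3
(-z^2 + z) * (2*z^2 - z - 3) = -2*z^4 + 3*z^3 + 2*z^2 - 3*z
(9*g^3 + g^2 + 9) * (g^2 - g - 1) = 9*g^5 - 8*g^4 - 10*g^3 + 8*g^2 - 9*g - 9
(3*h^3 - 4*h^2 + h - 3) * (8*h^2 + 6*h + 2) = 24*h^5 - 14*h^4 - 10*h^3 - 26*h^2 - 16*h - 6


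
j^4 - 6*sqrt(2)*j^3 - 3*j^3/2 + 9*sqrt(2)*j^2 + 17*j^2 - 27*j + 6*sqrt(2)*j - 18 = (j - 2)*(j + 1/2)*(j - 3*sqrt(2))^2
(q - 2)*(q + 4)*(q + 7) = q^3 + 9*q^2 + 6*q - 56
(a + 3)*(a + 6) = a^2 + 9*a + 18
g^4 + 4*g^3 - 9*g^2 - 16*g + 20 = (g - 2)*(g - 1)*(g + 2)*(g + 5)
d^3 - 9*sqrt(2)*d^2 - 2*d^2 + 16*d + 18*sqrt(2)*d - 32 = (d - 2)*(d - 8*sqrt(2))*(d - sqrt(2))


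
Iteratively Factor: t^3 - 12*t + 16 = (t - 2)*(t^2 + 2*t - 8) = (t - 2)*(t + 4)*(t - 2)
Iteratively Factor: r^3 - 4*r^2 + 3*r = (r - 3)*(r^2 - r) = (r - 3)*(r - 1)*(r)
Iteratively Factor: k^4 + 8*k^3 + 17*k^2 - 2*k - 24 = (k + 3)*(k^3 + 5*k^2 + 2*k - 8) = (k - 1)*(k + 3)*(k^2 + 6*k + 8) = (k - 1)*(k + 3)*(k + 4)*(k + 2)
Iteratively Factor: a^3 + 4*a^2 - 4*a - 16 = (a + 2)*(a^2 + 2*a - 8) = (a + 2)*(a + 4)*(a - 2)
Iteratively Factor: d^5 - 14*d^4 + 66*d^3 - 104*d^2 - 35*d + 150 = (d + 1)*(d^4 - 15*d^3 + 81*d^2 - 185*d + 150) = (d - 5)*(d + 1)*(d^3 - 10*d^2 + 31*d - 30) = (d - 5)*(d - 2)*(d + 1)*(d^2 - 8*d + 15) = (d - 5)^2*(d - 2)*(d + 1)*(d - 3)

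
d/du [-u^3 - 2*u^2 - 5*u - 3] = -3*u^2 - 4*u - 5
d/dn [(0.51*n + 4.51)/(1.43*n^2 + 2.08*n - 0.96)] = (0.7293*n^2 + 1.0608*n - (0.51*n + 4.51)*(2.86*n + 2.08) - 0.4896)/(1.43*n^2 + 2.08*n - 0.96)^2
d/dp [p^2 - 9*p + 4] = 2*p - 9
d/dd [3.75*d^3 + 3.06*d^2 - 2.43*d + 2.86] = 11.25*d^2 + 6.12*d - 2.43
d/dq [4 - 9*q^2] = -18*q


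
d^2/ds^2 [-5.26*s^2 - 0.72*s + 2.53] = -10.5200000000000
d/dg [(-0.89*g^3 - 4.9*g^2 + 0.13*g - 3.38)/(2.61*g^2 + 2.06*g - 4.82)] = (-2.3229*g^4 - 3.6668*g^3 + 2.4361*g^2 + 64.8796*g + 6.3362)/(6.8121*g^4 + 10.7532*g^3 - 20.9168*g^2 - 19.8584*g + 23.2324)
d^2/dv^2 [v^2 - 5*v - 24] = 2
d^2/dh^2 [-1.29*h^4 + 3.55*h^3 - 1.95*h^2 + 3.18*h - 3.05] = -15.48*h^2 + 21.3*h - 3.9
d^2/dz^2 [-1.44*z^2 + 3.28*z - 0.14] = -2.88000000000000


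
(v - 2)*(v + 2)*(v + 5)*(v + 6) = v^4 + 11*v^3 + 26*v^2 - 44*v - 120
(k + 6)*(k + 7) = k^2 + 13*k + 42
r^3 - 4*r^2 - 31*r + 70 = (r - 7)*(r - 2)*(r + 5)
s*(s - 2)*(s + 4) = s^3 + 2*s^2 - 8*s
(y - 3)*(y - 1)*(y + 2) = y^3 - 2*y^2 - 5*y + 6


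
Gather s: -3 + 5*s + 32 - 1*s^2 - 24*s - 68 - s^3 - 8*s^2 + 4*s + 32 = -s^3 - 9*s^2 - 15*s - 7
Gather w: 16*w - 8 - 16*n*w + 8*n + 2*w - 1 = 8*n + w*(18 - 16*n) - 9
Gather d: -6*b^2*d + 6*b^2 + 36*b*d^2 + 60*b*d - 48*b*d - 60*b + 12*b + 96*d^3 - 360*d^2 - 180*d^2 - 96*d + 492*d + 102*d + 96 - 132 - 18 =6*b^2 - 48*b + 96*d^3 + d^2*(36*b - 540) + d*(-6*b^2 + 12*b + 498) - 54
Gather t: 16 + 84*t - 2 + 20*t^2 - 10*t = 20*t^2 + 74*t + 14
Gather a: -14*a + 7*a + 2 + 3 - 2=3 - 7*a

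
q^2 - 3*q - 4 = (q - 4)*(q + 1)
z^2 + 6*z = z*(z + 6)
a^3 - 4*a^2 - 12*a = a*(a - 6)*(a + 2)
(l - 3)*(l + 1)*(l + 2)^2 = l^4 + 2*l^3 - 7*l^2 - 20*l - 12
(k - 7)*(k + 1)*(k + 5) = k^3 - k^2 - 37*k - 35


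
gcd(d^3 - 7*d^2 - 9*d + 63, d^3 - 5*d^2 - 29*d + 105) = d^2 - 10*d + 21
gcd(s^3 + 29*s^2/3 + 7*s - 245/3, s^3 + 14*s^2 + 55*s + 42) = s + 7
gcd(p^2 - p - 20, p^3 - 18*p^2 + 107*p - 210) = p - 5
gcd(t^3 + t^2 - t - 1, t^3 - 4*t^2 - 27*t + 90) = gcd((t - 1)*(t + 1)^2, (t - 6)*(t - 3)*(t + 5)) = 1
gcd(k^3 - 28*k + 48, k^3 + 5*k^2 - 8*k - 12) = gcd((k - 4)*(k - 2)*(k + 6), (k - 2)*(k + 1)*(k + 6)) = k^2 + 4*k - 12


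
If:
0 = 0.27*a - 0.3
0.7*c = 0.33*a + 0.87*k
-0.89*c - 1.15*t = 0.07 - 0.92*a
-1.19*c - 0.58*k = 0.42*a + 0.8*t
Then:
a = 1.11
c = -0.85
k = -1.11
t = 1.49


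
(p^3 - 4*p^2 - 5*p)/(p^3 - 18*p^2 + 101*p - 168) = p*(p^2 - 4*p - 5)/(p^3 - 18*p^2 + 101*p - 168)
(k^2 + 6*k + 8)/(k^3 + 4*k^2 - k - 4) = (k + 2)/(k^2 - 1)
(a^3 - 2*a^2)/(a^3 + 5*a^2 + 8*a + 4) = a^2*(a - 2)/(a^3 + 5*a^2 + 8*a + 4)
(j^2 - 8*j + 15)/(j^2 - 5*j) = (j - 3)/j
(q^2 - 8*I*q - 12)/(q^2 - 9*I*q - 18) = (q - 2*I)/(q - 3*I)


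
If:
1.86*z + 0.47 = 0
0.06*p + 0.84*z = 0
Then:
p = 3.54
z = -0.25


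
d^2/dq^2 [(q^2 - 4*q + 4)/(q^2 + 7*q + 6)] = 2*(-11*q^3 - 6*q^2 + 156*q + 376)/(q^6 + 21*q^5 + 165*q^4 + 595*q^3 + 990*q^2 + 756*q + 216)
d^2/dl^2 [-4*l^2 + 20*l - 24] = -8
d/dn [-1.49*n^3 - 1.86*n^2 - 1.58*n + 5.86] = -4.47*n^2 - 3.72*n - 1.58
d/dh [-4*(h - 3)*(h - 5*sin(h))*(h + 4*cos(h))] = 4*(h - 3)*(h - 5*sin(h))*(4*sin(h) - 1) + 4*(h - 3)*(h + 4*cos(h))*(5*cos(h) - 1) - 4*(h - 5*sin(h))*(h + 4*cos(h))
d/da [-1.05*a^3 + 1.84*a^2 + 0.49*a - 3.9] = -3.15*a^2 + 3.68*a + 0.49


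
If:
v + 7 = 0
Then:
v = -7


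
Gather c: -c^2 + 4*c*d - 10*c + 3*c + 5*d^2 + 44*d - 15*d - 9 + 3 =-c^2 + c*(4*d - 7) + 5*d^2 + 29*d - 6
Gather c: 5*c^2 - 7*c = 5*c^2 - 7*c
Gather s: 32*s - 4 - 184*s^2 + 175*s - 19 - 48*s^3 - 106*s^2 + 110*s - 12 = -48*s^3 - 290*s^2 + 317*s - 35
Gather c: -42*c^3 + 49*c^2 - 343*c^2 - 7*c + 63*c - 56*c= -42*c^3 - 294*c^2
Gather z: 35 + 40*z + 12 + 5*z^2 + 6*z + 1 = 5*z^2 + 46*z + 48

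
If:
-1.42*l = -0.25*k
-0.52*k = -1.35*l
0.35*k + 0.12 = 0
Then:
No Solution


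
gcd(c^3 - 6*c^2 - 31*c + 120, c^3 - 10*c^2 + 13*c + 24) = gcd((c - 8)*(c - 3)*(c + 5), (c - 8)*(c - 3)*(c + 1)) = c^2 - 11*c + 24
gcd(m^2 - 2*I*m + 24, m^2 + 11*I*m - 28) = m + 4*I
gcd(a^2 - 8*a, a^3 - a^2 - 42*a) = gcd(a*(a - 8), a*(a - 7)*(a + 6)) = a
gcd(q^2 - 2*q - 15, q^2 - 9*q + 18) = 1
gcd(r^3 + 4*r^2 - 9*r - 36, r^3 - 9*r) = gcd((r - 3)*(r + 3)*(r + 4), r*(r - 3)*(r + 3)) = r^2 - 9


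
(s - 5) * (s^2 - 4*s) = s^3 - 9*s^2 + 20*s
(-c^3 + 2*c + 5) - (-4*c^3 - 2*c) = 3*c^3 + 4*c + 5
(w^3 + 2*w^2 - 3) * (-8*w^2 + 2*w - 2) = -8*w^5 - 14*w^4 + 2*w^3 + 20*w^2 - 6*w + 6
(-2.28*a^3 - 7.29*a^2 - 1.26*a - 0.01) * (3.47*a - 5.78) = -7.9116*a^4 - 12.1179*a^3 + 37.764*a^2 + 7.2481*a + 0.0578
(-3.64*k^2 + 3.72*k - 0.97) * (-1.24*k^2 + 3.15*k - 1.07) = 4.5136*k^4 - 16.0788*k^3 + 16.8156*k^2 - 7.0359*k + 1.0379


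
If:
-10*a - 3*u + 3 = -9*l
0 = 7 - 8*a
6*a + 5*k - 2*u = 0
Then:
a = 7/8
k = 2*u/5 - 21/20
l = u/3 + 23/36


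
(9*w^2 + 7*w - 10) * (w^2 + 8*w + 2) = 9*w^4 + 79*w^3 + 64*w^2 - 66*w - 20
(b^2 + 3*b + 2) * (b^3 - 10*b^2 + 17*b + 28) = b^5 - 7*b^4 - 11*b^3 + 59*b^2 + 118*b + 56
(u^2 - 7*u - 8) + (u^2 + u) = 2*u^2 - 6*u - 8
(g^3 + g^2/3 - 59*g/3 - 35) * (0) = 0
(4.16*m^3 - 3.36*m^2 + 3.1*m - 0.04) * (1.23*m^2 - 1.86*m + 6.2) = 5.1168*m^5 - 11.8704*m^4 + 35.8546*m^3 - 26.6472*m^2 + 19.2944*m - 0.248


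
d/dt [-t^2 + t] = 1 - 2*t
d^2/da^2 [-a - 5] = 0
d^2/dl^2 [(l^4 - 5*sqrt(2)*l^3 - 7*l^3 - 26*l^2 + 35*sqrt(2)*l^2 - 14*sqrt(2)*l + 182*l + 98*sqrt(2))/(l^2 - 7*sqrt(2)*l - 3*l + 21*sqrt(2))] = 2*(l^6 - 21*sqrt(2)*l^5 - 9*l^5 + 189*sqrt(2)*l^4 + 321*l^4 - 2717*l^3 - 1277*sqrt(2)*l^3 + 8946*l^2 + 7665*sqrt(2)*l^2 - 25578*sqrt(2)*l - 20874*l + 32928 + 48706*sqrt(2))/(l^6 - 21*sqrt(2)*l^5 - 9*l^5 + 189*sqrt(2)*l^4 + 321*l^4 - 2673*l^3 - 1253*sqrt(2)*l^3 + 7938*l^2 + 6741*sqrt(2)*l^2 - 18522*sqrt(2)*l - 7938*l + 18522*sqrt(2))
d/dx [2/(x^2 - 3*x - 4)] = 2*(3 - 2*x)/(-x^2 + 3*x + 4)^2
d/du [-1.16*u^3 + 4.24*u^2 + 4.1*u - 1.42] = -3.48*u^2 + 8.48*u + 4.1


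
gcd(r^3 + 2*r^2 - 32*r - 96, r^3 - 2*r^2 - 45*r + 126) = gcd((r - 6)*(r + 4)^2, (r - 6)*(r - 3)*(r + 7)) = r - 6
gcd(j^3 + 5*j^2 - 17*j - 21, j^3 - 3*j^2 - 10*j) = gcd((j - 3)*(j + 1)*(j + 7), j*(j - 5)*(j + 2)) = 1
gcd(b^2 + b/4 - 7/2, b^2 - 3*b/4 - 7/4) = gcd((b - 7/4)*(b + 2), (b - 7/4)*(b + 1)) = b - 7/4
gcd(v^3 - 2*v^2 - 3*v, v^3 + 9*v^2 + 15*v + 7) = v + 1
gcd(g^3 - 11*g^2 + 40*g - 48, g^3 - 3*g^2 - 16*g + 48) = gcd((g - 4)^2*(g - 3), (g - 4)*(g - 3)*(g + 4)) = g^2 - 7*g + 12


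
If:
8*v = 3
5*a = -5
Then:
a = -1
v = 3/8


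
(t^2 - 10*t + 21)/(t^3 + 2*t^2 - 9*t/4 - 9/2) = 4*(t^2 - 10*t + 21)/(4*t^3 + 8*t^2 - 9*t - 18)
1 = 1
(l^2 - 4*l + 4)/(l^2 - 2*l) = (l - 2)/l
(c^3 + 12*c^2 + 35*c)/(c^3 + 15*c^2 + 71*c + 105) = c/(c + 3)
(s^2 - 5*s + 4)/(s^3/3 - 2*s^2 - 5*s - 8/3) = 3*(-s^2 + 5*s - 4)/(-s^3 + 6*s^2 + 15*s + 8)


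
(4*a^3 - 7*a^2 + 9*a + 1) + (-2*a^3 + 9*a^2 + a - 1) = 2*a^3 + 2*a^2 + 10*a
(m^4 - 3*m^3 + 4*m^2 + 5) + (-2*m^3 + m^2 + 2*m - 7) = m^4 - 5*m^3 + 5*m^2 + 2*m - 2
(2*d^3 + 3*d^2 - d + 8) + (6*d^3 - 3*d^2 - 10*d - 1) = 8*d^3 - 11*d + 7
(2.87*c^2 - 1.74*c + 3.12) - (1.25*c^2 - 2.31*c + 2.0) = 1.62*c^2 + 0.57*c + 1.12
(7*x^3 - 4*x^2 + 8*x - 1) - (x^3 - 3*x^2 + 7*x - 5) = 6*x^3 - x^2 + x + 4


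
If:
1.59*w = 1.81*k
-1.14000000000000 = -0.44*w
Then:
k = 2.28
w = 2.59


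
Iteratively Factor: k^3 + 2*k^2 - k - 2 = (k - 1)*(k^2 + 3*k + 2) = (k - 1)*(k + 1)*(k + 2)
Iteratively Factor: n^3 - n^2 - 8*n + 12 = (n - 2)*(n^2 + n - 6) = (n - 2)*(n + 3)*(n - 2)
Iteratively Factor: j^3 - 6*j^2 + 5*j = (j - 5)*(j^2 - j) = j*(j - 5)*(j - 1)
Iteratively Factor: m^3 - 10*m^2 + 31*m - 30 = (m - 5)*(m^2 - 5*m + 6) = (m - 5)*(m - 2)*(m - 3)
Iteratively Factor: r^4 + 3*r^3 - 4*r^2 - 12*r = (r + 3)*(r^3 - 4*r) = (r + 2)*(r + 3)*(r^2 - 2*r) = (r - 2)*(r + 2)*(r + 3)*(r)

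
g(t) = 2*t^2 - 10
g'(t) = 4*t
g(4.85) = 37.04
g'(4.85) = 19.40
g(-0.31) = -9.81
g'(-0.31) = -1.24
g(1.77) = -3.73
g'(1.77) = 7.08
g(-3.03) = 8.36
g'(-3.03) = -12.12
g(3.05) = 8.60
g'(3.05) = 12.20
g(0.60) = -9.28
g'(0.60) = 2.40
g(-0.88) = -8.45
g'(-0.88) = -3.52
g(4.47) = 29.96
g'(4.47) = 17.88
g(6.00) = 62.00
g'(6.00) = 24.00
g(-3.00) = 8.00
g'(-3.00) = -12.00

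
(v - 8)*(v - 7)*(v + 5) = v^3 - 10*v^2 - 19*v + 280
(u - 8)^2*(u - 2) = u^3 - 18*u^2 + 96*u - 128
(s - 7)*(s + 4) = s^2 - 3*s - 28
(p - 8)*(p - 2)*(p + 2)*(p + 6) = p^4 - 2*p^3 - 52*p^2 + 8*p + 192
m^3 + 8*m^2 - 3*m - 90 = (m - 3)*(m + 5)*(m + 6)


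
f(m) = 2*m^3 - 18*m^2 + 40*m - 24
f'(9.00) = 202.00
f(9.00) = 336.00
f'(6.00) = 40.00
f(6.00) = 0.00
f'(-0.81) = 73.10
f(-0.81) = -69.27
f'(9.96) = 276.65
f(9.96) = 564.87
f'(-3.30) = 224.14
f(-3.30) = -423.89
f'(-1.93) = 131.83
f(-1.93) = -182.63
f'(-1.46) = 105.35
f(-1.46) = -126.99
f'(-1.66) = 116.29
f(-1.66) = -149.15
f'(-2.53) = 169.49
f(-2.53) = -272.80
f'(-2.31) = 155.18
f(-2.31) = -237.10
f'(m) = 6*m^2 - 36*m + 40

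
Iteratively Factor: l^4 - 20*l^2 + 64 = (l - 4)*(l^3 + 4*l^2 - 4*l - 16) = (l - 4)*(l + 2)*(l^2 + 2*l - 8) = (l - 4)*(l - 2)*(l + 2)*(l + 4)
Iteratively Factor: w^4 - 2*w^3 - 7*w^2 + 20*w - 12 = (w - 1)*(w^3 - w^2 - 8*w + 12) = (w - 2)*(w - 1)*(w^2 + w - 6) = (w - 2)*(w - 1)*(w + 3)*(w - 2)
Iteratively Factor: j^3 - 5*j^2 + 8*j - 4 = (j - 1)*(j^2 - 4*j + 4) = (j - 2)*(j - 1)*(j - 2)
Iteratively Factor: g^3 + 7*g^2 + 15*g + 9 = (g + 1)*(g^2 + 6*g + 9) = (g + 1)*(g + 3)*(g + 3)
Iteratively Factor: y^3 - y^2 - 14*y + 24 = (y - 2)*(y^2 + y - 12) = (y - 2)*(y + 4)*(y - 3)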